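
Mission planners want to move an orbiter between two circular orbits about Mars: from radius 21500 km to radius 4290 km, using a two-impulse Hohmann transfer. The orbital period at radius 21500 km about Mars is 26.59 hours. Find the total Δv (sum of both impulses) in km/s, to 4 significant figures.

From Kepler's third law T² = 4π²r³/μ at r = 21500 km, T = 26.59 hours = 26.59 × 3600 s = 95724 s: μ = 4π²r³/T² = 42818.7 km³/s².
Transfer-ellipse semi-major axis a_t = (r₁ + r₂)/2 = (21500 + 4290)/2 = 12895 km.
Circular speed at r₁: v₁ = √(μ/r₁) = √(42818.7/21500) = 1.4112 km/s.
On the transfer ellipse at r₁, vis-viva equation gives v_a = √[μ(2/r₁ − 1/a_t)] = 0.81398 km/s.
First burn Δv₁ = |v_a − v₁| = 0.5972 km/s.
Circular speed at r₂: v₂ = √(μ/r₂) = 3.1593 km/s.
Transfer-orbit speed at r₂: v_p = √[μ(2/r₂ − 1/a_t)] = 4.0794 km/s.
Second burn Δv₂ = |v₂ − v_p| = 0.9201 km/s.
Δv = Δv₁ + Δv₂ = 0.5972 + 0.9201 = 1.517 km/s.

Δv = 1.517 km/s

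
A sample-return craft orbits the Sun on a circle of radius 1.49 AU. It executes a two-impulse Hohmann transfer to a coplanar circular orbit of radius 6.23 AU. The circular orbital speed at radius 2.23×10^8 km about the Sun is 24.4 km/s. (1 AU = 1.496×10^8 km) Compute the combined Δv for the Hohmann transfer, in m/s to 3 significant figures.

From the circular-orbit relation v² = μ/r at r = 2.23×10^8 km: μ = v²r = (24.4)² × 2.23×10^8 = 1.32765×10^11 km³/s².
In km: r₁ = 1.49 × 1.496×10^8 = 2.22904×10^8 km; r₂ = 6.23 × 1.496×10^8 = 9.32008×10^8 km.
Transfer-ellipse semi-major axis a_t = (r₁ + r₂)/2 = (2.22904×10^8 + 9.32008×10^8)/2 = 5.77456×10^8 km.
Circular speed at r₁: v₁ = √(μ/r₁) = √(1.32765×10^11/2.22904×10^8) = 24.41 km/s.
Transfer-orbit speed at r₁ (vis-viva equation): v_p = √[μ(2/r₁ − 1/a_t)] = 31.01 km/s.
First burn Δv₁ = |v_p − v₁| = 6.600 km/s.
At r₂, v₂ = √(μ/r₂) = 11.935 km/s.
Transfer-orbit speed at r₂: v_a = √[μ(2/r₂ − 1/a_t)] = 7.4154 km/s.
Second burn Δv₂ = |v₂ − v_a| = 4.520 km/s.
Δv = Δv₁ + Δv₂ = 6.600 + 4.520 = 11.12 km/s.

Δv = 11100 m/s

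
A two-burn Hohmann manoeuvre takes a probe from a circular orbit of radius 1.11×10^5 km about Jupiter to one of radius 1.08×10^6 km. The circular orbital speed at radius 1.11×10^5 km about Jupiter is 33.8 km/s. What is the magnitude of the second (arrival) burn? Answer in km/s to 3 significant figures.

Δv₂ = 6.16 km/s

From the circular-orbit relation v² = μ/r at r = 1.11×10^5 km: μ = v²r = (33.8)² × 1.11×10^5 = 1.26811×10^8 km³/s².
The Hohmann ellipse has a_t = (r₁ + r₂)/2 = 5.955×10^5 km.
Circular speed at r = 1.080×10^6 km: v_c = √(μ/r) = 10.836 km/s.
Vis-viva on the transfer ellipse at r = 1.080×10^6 km gives v_t = √[μ(2/r − 1/a_t)] = 4.6783 km/s.
Δv₂ = |v_t − v_c| = |4.6783 − 10.836| = 6.158 km/s.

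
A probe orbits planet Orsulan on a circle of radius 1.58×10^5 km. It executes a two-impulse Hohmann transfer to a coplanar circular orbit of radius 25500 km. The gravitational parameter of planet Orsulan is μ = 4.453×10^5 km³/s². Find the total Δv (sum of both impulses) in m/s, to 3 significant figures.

Δv = 2100 m/s

Semi-major axis of the transfer orbit: a_t = (1.580×10^5 + 25500)/2 = 91750 km.
Circular speed at r₁: v₁ = √(μ/r₁) = √(4.453×10^5/1.580×10^5) = 1.6788 km/s.
On the transfer ellipse at r₁, v² = μ(2/r − 1/a) gives v_a = √[μ(2/r₁ − 1/a_t)] = 0.88504 km/s.
First burn Δv₁ = |v_a − v₁| = 0.7938 km/s.
At r₂, v₂ = √(μ/r₂) = 4.179 km/s.
Transfer-orbit speed at r₂: v_p = √[μ(2/r₂ − 1/a_t)] = 5.484 km/s.
Second burn Δv₂ = |v₂ − v_p| = 1.305 km/s.
Total Δv = Δv₁ + Δv₂ = 2.099 km/s.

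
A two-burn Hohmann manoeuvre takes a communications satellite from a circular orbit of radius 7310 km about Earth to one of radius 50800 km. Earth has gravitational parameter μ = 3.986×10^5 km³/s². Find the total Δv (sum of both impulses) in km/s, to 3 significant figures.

Semi-major axis of the transfer orbit: a_t = (7310 + 50800)/2 = 29055 km.
Circular speed at r₁: v₁ = √(μ/r₁) = √(3.986×10^5/7310) = 7.384 km/s.
On the transfer ellipse at r₁, v² = μ(2/r − 1/a) gives v_p = √[μ(2/r₁ − 1/a_t)] = 9.764 km/s.
First burn Δv₁ = |v_p − v₁| = 2.380 km/s.
At r₂, v₂ = √(μ/r₂) = 2.801 km/s.
Transfer-orbit speed at r₂: v_a = √[μ(2/r₂ − 1/a_t)] = 1.405 km/s.
Second burn Δv₂ = |v₂ − v_a| = 1.396 km/s.
Δv = Δv₁ + Δv₂ = 2.380 + 1.396 = 3.776 km/s.

Δv = 3.78 km/s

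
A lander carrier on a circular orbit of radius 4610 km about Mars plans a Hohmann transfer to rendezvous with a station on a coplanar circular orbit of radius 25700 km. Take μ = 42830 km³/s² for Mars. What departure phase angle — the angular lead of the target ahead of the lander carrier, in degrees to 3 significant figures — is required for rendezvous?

φ = 98.5°

The Hohmann ellipse has a_t = (r₁ + r₂)/2 = 15155 km.
Transfer time t = π√(a_t³/μ) = 28321 s.
Target angular speed ω₂ = √(μ/r₂³) = 5.0231×10^-5 rad/s.
Angle swept by the target during transfer: ω₂·t = 1.4226 rad = 81.51°.
Arrival is 180° from departure on the ellipse, so φ = 180° − 81.51° = 98.5°.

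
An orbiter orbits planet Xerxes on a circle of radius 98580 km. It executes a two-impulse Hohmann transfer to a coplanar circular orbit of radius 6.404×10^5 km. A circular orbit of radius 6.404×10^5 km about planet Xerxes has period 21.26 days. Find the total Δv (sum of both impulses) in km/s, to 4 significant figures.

Δv = 2.826 km/s

From Kepler's third law T² = 4π²r³/μ at r = 6.404×10^5 km, T = 21.26 days = 21.26 × 86400 s = 1.836864×10^6 s: μ = 4π²r³/T² = 3.07298×10^6 km³/s².
Semi-major axis of the transfer orbit: a_t = (98580 + 6.404×10^5)/2 = 3.6949×10^5 km.
At r₁ the circular-orbit speed is v₁ = √(μ/r₁) = 5.583 km/s.
Transfer-orbit speed at r₁ (vis-viva): v_p = √[μ(2/r₁ − 1/a_t)] = 7.350 km/s.
First burn Δv₁ = |v_p − v₁| = 1.767 km/s.
Circular speed at r₂: v₂ = √(μ/r₂) = 2.1906 km/s.
Transfer-orbit speed at r₂: v_a = √[μ(2/r₂ − 1/a_t)] = 1.1315 km/s.
Second burn Δv₂ = |v₂ − v_a| = 1.059 km/s.
Δv = Δv₁ + Δv₂ = 1.767 + 1.059 = 2.826 km/s.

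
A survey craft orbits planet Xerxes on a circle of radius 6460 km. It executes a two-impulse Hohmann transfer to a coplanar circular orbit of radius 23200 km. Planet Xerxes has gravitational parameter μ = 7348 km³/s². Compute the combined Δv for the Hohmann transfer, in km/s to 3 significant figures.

The Hohmann ellipse has a_t = (r₁ + r₂)/2 = 14830 km.
At r₁ the circular-orbit speed is v₁ = √(μ/r₁) = 1.06652 km/s.
Transfer-orbit speed at r₁ (vis-viva): v_p = √[μ(2/r₁ − 1/a_t)] = 1.33396 km/s.
First burn Δv₁ = |v_p − v₁| = 0.26744 km/s.
Circular speed at r₂: v₂ = √(μ/r₂) = 0.56278 km/s.
Transfer-orbit speed at r₂: v_a = √[μ(2/r₂ − 1/a_t)] = 0.37144 km/s.
Second burn Δv₂ = |v₂ − v_a| = 0.19134 km/s.
Δv = Δv₁ + Δv₂ = 0.26744 + 0.19134 = 0.4588 km/s.

Δv = 0.459 km/s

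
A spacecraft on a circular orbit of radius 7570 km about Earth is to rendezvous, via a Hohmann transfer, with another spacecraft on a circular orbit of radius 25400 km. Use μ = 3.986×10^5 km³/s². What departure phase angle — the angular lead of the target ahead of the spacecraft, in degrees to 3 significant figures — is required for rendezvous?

The Hohmann ellipse has a_t = (r₁ + r₂)/2 = 16485 km.
Transfer time t = π√(a_t³/μ) = 10532 s.
The target's mean motion on its circular orbit is ω₂ = √(μ/r₂³) = 1.5596×10^-4 rad/s.
Angle swept by the target during transfer: ω₂·t = 1.6426 rad = 94.11°.
Arrival is 180° from departure on the ellipse, so φ = 180° − 94.11° = 85.9°.

φ = 85.9°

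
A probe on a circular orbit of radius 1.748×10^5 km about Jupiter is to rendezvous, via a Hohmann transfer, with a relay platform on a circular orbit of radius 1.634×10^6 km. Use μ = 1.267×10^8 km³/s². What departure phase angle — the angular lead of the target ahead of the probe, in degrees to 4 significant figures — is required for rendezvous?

The Hohmann ellipse has a_t = (r₁ + r₂)/2 = 9.044×10^5 km.
Transfer time t = π√(a_t³/μ) = 2.4005×10^5 s.
Target angular speed ω₂ = √(μ/r₂³) = 5.3890×10^-6 rad/s.
Angle swept by the target during transfer: ω₂·t = 1.2936 rad = 74.12°.
The probe traverses 180° on the transfer ellipse, so the target must lead by 180° − 74.12° = 105.9°.

φ = 105.9°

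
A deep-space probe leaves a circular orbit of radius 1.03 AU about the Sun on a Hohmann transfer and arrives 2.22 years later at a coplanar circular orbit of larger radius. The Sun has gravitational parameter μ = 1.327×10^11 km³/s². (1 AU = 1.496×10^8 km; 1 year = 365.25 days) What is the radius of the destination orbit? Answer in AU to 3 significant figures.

r₂ = 4.37 AU

In km: r₁ = 1.03 × 1.496×10^8 = 1.54088×10^8 km.
Transfer time t = 2.22 years × 365.25 × 86400 s = 7.0057872×10^7 s, and t = π√(a_t³/μ).
So a_t = (μ t²/π²)^(1/3) = (1.327×10^11 × (7.0057872×10^7)² / π²)^(1/3) = 4.0411×10^8 km.
Since a_t = (r₁ + r₂)/2, r₂ = 2a_t − r₁ = 2×4.0411×10^8 − 1.54088×10^8 = 6.54132×10^8 km.
In AU: r₂ = 6.54132×10^8 / 1.496×10^8 = 4.37 AU.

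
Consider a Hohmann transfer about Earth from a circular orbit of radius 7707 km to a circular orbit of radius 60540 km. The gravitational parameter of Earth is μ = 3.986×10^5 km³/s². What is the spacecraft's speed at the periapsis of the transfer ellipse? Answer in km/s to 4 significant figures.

v = 9.579 km/s

The Hohmann ellipse has a_t = (r₁ + r₂)/2 = 34123.5 km.
At periapsis, r = 7707 km.
Applying v² = μ(2/r − 1/a_t): v = 9.579 km/s.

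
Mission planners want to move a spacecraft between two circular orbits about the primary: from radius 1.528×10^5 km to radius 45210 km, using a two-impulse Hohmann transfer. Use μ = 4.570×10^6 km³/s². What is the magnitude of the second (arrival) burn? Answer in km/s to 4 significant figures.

The Hohmann ellipse has a_t = (r₁ + r₂)/2 = 99005 km.
Circular speed at r = 45210 km: v_c = √(μ/r) = 10.054 km/s.
Vis-viva on the transfer ellipse at r = 45210 km gives v_t = √[μ(2/r − 1/a_t)] = 12.490 km/s.
Δv₂ = |v_t − v_c| = |12.490 − 10.054| = 2.436 km/s.

Δv₂ = 2.436 km/s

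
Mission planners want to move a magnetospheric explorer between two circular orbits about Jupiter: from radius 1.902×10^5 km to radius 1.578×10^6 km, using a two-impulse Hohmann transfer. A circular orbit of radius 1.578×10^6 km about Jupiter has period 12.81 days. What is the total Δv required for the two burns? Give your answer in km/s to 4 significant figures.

Δv = 13.47 km/s

From Kepler's third law T² = 4π²r³/μ at r = 1.578×10^6 km, T = 12.81 days = 12.81 × 86400 s = 1.106784×10^6 s: μ = 4π²r³/T² = 1.26635×10^8 km³/s².
Semi-major axis of the transfer orbit: a_t = (1.902×10^5 + 1.578×10^6)/2 = 8.841×10^5 km.
Circular speed at r₁: v₁ = √(μ/r₁) = √(1.26635×10^8/1.902×10^5) = 25.80 km/s.
On the transfer ellipse at r₁, v² = μ(2/r − 1/a) gives v_p = √[μ(2/r₁ − 1/a_t)] = 34.47 km/s.
First burn Δv₁ = |v_p − v₁| = 8.670 km/s.
Circular speed at r₂: v₂ = √(μ/r₂) = 8.958 km/s.
Transfer-orbit speed at r₂: v_a = √[μ(2/r₂ − 1/a_t)] = 4.155 km/s.
Second burn Δv₂ = |v₂ − v_a| = 4.803 km/s.
Δv = Δv₁ + Δv₂ = 8.670 + 4.803 = 13.47 km/s.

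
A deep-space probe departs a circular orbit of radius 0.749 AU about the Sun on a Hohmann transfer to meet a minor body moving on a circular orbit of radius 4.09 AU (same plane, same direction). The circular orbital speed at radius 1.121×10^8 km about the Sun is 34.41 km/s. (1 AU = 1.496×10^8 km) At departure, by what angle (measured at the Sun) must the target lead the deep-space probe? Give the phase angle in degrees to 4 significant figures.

From the circular-orbit relation v² = μ/r at r = 1.121×10^8 km: μ = v²r = (34.41)² × 1.121×10^8 = 1.32732×10^11 km³/s².
In km: r₁ = 0.749 × 1.496×10^8 = 1.120504×10^8 km; r₂ = 4.09 × 1.496×10^8 = 6.11864×10^8 km.
Transfer-ellipse semi-major axis a_t = (r₁ + r₂)/2 = (1.120504×10^8 + 6.11864×10^8)/2 = 3.619572×10^8 km.
The half-period of the transfer ellipse is t = π√(a_t³/μ) = 5.9381×10^7 s.
Target angular speed ω₂ = √(μ/r₂³) = 2.4072×10^-8 rad/s.
Angle swept by the target during transfer: ω₂·t = 1.4294 rad = 81.90°.
Arrival is 180° from departure on the ellipse, so φ = 180° − 81.90° = 98.10°.

φ = 98.10°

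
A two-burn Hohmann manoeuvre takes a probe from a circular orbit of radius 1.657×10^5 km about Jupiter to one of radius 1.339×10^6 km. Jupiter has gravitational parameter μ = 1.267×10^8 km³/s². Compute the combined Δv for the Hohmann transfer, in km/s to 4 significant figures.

The Hohmann ellipse has a_t = (r₁ + r₂)/2 = 7.5235×10^5 km.
At r₁ the circular-orbit speed is v₁ = √(μ/r₁) = 27.652 km/s.
Transfer-orbit speed at r₁ (vis-viva): v_p = √[μ(2/r₁ − 1/a_t)] = 36.890 km/s.
First burn Δv₁ = |v_p − v₁| = 9.238 km/s.
At r₂, v₂ = √(μ/r₂) = 9.727 km/s.
Transfer-orbit speed at r₂: v_a = √[μ(2/r₂ − 1/a_t)] = 4.565 km/s.
Second burn Δv₂ = |v₂ − v_a| = 5.162 km/s.
Total Δv = Δv₁ + Δv₂ = 14.40 km/s.

Δv = 14.40 km/s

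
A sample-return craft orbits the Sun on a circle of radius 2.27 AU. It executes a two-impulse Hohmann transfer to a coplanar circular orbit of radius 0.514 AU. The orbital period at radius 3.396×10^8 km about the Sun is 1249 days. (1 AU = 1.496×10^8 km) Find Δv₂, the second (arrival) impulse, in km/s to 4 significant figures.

Δv₂ = 11.51 km/s

From Kepler's third law T² = 4π²r³/μ at r = 3.396×10^8 km, T = 1249 days = 1249 × 86400 s = 1.079136×10^8 s: μ = 4π²r³/T² = 1.32773×10^11 km³/s².
In km: r₁ = 2.27 × 1.496×10^8 = 3.39592×10^8 km; r₂ = 0.514 × 1.496×10^8 = 7.68944×10^7 km.
The Hohmann ellipse has a_t = (r₁ + r₂)/2 = 2.082432×10^8 km.
On the circular orbit at r = 7.68944×10^7 km, v_c = √(μ/r) = 41.55 km/s.
Vis-viva on the transfer ellipse at r = 7.68944×10^7 km gives v_t = √[μ(2/r − 1/a_t)] = 53.06 km/s.
Δv₂ = |v_t − v_c| = |53.06 − 41.55| = 11.51 km/s.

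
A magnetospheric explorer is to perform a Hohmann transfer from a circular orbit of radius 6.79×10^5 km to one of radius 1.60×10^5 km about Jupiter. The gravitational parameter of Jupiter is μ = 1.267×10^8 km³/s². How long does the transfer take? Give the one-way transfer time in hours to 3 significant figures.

t = 21.1 hours

Semi-major axis of the transfer orbit: a_t = (6.790×10^5 + 1.600×10^5)/2 = 4.195×10^5 km.
Transfer time t = π√(a_t³/μ) = π√((4.195×10^5)³ / 1.267×10^8) = 75830 s.
Converting: 75830 s ÷ 3600 s/hour = 21.1 hours.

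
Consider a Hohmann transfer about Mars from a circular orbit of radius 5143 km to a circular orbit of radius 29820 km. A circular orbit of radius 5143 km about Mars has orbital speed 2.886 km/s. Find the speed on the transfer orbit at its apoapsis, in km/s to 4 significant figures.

v = 0.6501 km/s

From the circular-orbit relation v² = μ/r at r = 5143 km: μ = v²r = (2.886)² × 5143 = 42836.0 km³/s².
Semi-major axis of the transfer orbit: a_t = (5143 + 29820)/2 = 17481.5 km.
The apoapsis of the transfer ellipse is at r = 29820 km.
From the vis-viva equation, v = √[μ(2/r − 1/a_t)] = 0.6501 km/s.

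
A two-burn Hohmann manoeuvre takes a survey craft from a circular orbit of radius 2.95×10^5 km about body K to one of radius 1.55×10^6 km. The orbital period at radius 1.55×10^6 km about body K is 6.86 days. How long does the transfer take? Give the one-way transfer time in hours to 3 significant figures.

t = 37.8 hours

From Kepler's third law T² = 4π²r³/μ at r = 1.55×10^6 km, T = 6.86 days = 6.86 × 86400 s = 5.92704×10^5 s: μ = 4π²r³/T² = 4.18484×10^8 km³/s².
The Hohmann ellipse has a_t = (r₁ + r₂)/2 = 9.225×10^5 km.
Transfer time t = π√(a_t³/μ) = π√((9.225×10^5)³ / 4.18484×10^8) = 1.361×10^5 s.
Converting: 1.361×10^5 s ÷ 3600 s/hour = 37.8 hours.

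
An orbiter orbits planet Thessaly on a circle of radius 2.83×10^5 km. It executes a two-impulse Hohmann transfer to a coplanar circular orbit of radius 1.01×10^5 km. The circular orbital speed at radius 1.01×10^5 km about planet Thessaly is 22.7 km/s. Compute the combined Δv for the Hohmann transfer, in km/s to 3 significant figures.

From the circular-orbit relation v² = μ/r at r = 1.01×10^5 km: μ = v²r = (22.7)² × 1.01×10^5 = 5.20443×10^7 km³/s².
The Hohmann ellipse has a_t = (r₁ + r₂)/2 = 1.920×10^5 km.
At r₁ the circular-orbit speed is v₁ = √(μ/r₁) = 13.5611 km/s.
Transfer-orbit speed at r₁ (vis-viva): v_a = √[μ(2/r₁ − 1/a_t)] = 9.83566 km/s.
First burn Δv₁ = |v_a − v₁| = 3.7254 km/s.
Circular speed at r₂: v₂ = √(μ/r₂) = 22.7000 km/s.
Transfer-orbit speed at r₂: v_p = √[μ(2/r₂ − 1/a_t)] = 27.5593 km/s.
Second burn Δv₂ = |v₂ − v_p| = 4.8593 km/s.
Δv = Δv₁ + Δv₂ = 3.7254 + 4.8593 = 8.585 km/s.

Δv = 8.58 km/s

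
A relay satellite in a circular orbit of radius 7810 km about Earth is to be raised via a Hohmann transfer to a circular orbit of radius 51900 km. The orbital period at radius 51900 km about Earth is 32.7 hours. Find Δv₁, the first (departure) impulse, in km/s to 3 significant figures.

From Kepler's third law T² = 4π²r³/μ at r = 51900 km, T = 32.7 hours = 32.7 × 3600 s = 1.1772×10^5 s: μ = 4π²r³/T² = 3.98255×10^5 km³/s².
The Hohmann ellipse has a_t = (r₁ + r₂)/2 = 29855 km.
Circular speed at r = 7810 km: v_c = √(μ/r) = 7.141 km/s.
Vis-viva on the transfer ellipse at r = 7810 km gives v_t = √[μ(2/r − 1/a_t)] = 9.415 km/s.
Δv₁ = |v_t − v_c| = |9.415 − 7.141| = 2.274 km/s.

Δv₁ = 2.27 km/s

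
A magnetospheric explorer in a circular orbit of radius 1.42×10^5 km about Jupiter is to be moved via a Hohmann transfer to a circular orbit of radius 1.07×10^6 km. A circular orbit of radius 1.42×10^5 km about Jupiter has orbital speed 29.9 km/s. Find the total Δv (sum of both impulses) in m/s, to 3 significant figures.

From the circular-orbit relation v² = μ/r at r = 1.42×10^5 km: μ = v²r = (29.9)² × 1.42×10^5 = 1.26949×10^8 km³/s².
The Hohmann ellipse has a_t = (r₁ + r₂)/2 = 6.060×10^5 km.
At r₁ the circular-orbit speed is v₁ = √(μ/r₁) = 29.900 km/s.
Transfer-orbit speed at r₁ (v² = μ(2/r − 1/a)): v_p = √[μ(2/r₁ − 1/a_t)] = 39.731 km/s.
First burn Δv₁ = |v_p − v₁| = 9.831 km/s.
Circular speed at r₂: v₂ = √(μ/r₂) = 10.8924 km/s.
Transfer-orbit speed at r₂: v_a = √[μ(2/r₂ − 1/a_t)] = 5.27268 km/s.
Second burn Δv₂ = |v₂ − v_a| = 5.620 km/s.
Total Δv = Δv₁ + Δv₂ = 15.45 km/s.

Δv = 15500 m/s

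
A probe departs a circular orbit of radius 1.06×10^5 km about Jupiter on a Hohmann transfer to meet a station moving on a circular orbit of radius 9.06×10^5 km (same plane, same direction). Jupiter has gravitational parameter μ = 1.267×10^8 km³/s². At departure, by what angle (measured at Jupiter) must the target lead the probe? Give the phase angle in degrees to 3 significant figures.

The Hohmann ellipse has a_t = (r₁ + r₂)/2 = 5.060×10^5 km.
Transfer time t = π√(a_t³/μ) = 1.004587×10^5 s.
Target angular speed ω₂ = √(μ/r₂³) = 1.305257×10^-5 rad/s.
Angle swept by the target during transfer: ω₂·t = 1.3112 rad = 75.13°.
Arrival is 180° from departure on the ellipse, so φ = 180° − 75.13° = 105°.

φ = 105°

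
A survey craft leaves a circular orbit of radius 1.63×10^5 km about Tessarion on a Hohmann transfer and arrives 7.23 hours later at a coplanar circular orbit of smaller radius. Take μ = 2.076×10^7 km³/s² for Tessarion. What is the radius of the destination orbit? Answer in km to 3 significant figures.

Transfer time t = 7.23 hours = 26028 s, and t = π√(a_t³/μ).
So a_t = (μ t²/π²)^(1/3) = (2.076×10^7 × (26028)² / π²)^(1/3) = 1.1253×10^5 km.
Since a_t = (r₁ + r₂)/2, r₂ = 2a_t − r₁ = 2×1.1253×10^5 − 1.630×10^5 = 62060 km.

r₂ = 62100 km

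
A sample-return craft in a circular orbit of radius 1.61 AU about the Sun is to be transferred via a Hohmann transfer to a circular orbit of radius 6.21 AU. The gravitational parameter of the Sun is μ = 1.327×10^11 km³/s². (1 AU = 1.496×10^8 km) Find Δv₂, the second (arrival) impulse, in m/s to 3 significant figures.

Δv₂ = 4280 m/s

In km: r₁ = 1.61 × 1.496×10^8 = 2.40856×10^8 km; r₂ = 6.21 × 1.496×10^8 = 9.29016×10^8 km.
Semi-major axis of the transfer orbit: a_t = (2.40856×10^8 + 9.29016×10^8)/2 = 5.84936×10^8 km.
Circular speed at r = 9.29016×10^8 km: v_c = √(μ/r) = 11.9515 km/s.
Transfer-orbit speed at the same r (vis-viva, a = a_t): v_t = √[μ(2/r − 1/a_t)] = 7.66917 km/s.
Δv₂ = |v_t − v_c| = |7.66917 − 11.9515| = 4.282 km/s.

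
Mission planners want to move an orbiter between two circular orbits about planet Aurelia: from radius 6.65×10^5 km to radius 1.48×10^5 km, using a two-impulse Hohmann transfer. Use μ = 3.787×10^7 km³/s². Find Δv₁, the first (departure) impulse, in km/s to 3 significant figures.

Δv₁ = 2.99 km/s

The Hohmann ellipse has a_t = (r₁ + r₂)/2 = 4.065×10^5 km.
On the circular orbit at r = 6.650×10^5 km, v_c = √(μ/r) = 7.546 km/s.
Transfer-orbit speed at the same r (vis-viva, a = a_t): v_t = √[μ(2/r − 1/a_t)] = 4.553 km/s.
Δv₁ = |v_t − v_c| = |4.553 − 7.546| = 2.993 km/s.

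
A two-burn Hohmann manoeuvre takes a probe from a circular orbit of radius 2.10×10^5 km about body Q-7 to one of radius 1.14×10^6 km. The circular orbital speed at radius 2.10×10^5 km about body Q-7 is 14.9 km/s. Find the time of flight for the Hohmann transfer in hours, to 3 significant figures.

From the circular-orbit relation v² = μ/r at r = 2.10×10^5 km: μ = v²r = (14.9)² × 2.10×10^5 = 4.66221×10^7 km³/s².
Transfer-ellipse semi-major axis a_t = (r₁ + r₂)/2 = (2.100×10^5 + 1.140×10^6)/2 = 6.750×10^5 km.
By Kepler's third law the transfer-orbit period is T = 2π√(a_t³/μ), so t = T/2 = 2.552×10^5 s.
Converting: 2.552×10^5 s ÷ 3600 s/hour = 70.9 hours.

t = 70.9 hours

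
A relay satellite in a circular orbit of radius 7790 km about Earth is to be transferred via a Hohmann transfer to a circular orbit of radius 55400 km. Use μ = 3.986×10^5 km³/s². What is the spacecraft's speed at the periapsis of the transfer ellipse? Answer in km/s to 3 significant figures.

The Hohmann ellipse has a_t = (r₁ + r₂)/2 = 31595 km.
At periapsis, r = 7790 km.
Vis-viva: v = √[μ(2/r − 1/a_t)] = √[3.986×10^5 × (2/7790 − 1/31595)] = 9.472 km/s.

v = 9.47 km/s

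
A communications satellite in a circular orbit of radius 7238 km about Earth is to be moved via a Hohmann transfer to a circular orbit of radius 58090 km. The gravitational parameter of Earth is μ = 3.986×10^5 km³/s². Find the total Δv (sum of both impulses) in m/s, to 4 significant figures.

Δv = 3862 m/s

The Hohmann ellipse has a_t = (r₁ + r₂)/2 = 32664 km.
Circular speed at r₁: v₁ = √(μ/r₁) = √(3.986×10^5/7238) = 7.42095 km/s.
On the transfer ellipse at r₁, vis-viva equation gives v_p = √[μ(2/r₁ − 1/a_t)] = 9.89636 km/s.
First burn Δv₁ = |v_p − v₁| = 2.4754 km/s.
Circular speed at r₂: v₂ = √(μ/r₂) = 2.6195 km/s.
Transfer-orbit speed at r₂: v_a = √[μ(2/r₂ − 1/a_t)] = 1.2331 km/s.
Second burn Δv₂ = |v₂ − v_a| = 1.3864 km/s.
Total Δv = Δv₁ + Δv₂ = 3.862 km/s.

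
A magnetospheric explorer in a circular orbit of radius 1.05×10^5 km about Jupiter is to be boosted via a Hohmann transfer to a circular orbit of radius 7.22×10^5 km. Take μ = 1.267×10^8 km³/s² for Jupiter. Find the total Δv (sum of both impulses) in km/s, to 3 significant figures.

Δv = 17.7 km/s

Semi-major axis of the transfer orbit: a_t = (1.050×10^5 + 7.220×10^5)/2 = 4.135×10^5 km.
At r₁ the circular-orbit speed is v₁ = √(μ/r₁) = 34.737 km/s.
On the transfer ellipse at r₁, v² = μ(2/r − 1/a) gives v_p = √[μ(2/r₁ − 1/a_t)] = 45.901 km/s.
First burn Δv₁ = |v_p − v₁| = 11.164 km/s.
At r₂, v₂ = √(μ/r₂) = 13.2471 km/s.
Transfer-orbit speed at r₂: v_a = √[μ(2/r₂ − 1/a_t)] = 6.67539 km/s.
Second burn Δv₂ = |v₂ − v_a| = 6.5717 km/s.
Δv = Δv₁ + Δv₂ = 11.164 + 6.5717 = 17.74 km/s.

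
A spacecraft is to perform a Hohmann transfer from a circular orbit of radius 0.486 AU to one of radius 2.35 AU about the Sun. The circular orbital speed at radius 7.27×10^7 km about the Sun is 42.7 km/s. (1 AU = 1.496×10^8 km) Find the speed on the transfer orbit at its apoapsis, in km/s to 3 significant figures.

From the circular-orbit relation v² = μ/r at r = 7.27×10^7 km: μ = v²r = (42.7)² × 7.27×10^7 = 1.32553×10^11 km³/s².
In km: r₁ = 0.486 × 1.496×10^8 = 7.27056×10^7 km; r₂ = 2.35 × 1.496×10^8 = 3.5156×10^8 km.
Transfer-ellipse semi-major axis a_t = (r₁ + r₂)/2 = (7.27056×10^7 + 3.5156×10^8)/2 = 2.121328×10^8 km.
At apoapsis, r = 3.5156×10^8 km.
From the vis-viva equation, v = √[μ(2/r − 1/a_t)] = 11.37 km/s.

v = 11.4 km/s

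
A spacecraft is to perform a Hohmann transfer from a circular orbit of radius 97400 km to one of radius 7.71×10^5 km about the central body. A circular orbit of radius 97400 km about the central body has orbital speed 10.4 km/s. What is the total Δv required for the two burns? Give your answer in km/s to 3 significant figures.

Δv = 5.40 km/s

From the circular-orbit relation v² = μ/r at r = 97400 km: μ = v²r = (10.4)² × 97400 = 1.05348×10^7 km³/s².
Transfer-ellipse semi-major axis a_t = (r₁ + r₂)/2 = (97400 + 7.710×10^5)/2 = 4.342×10^5 km.
Circular speed at r₁: v₁ = √(μ/r₁) = √(1.05348×10^7/97400) = 10.400 km/s.
On the transfer ellipse at r₁, v² = μ(2/r − 1/a) gives v_p = √[μ(2/r₁ − 1/a_t)] = 13.858 km/s.
First burn Δv₁ = |v_p − v₁| = 3.458 km/s.
At r₂, v₂ = √(μ/r₂) = 3.6965 km/s.
Transfer-orbit speed at r₂: v_a = √[μ(2/r₂ − 1/a_t)] = 1.7507 km/s.
Second burn Δv₂ = |v₂ − v_a| = 1.946 km/s.
Total Δv = Δv₁ + Δv₂ = 5.404 km/s.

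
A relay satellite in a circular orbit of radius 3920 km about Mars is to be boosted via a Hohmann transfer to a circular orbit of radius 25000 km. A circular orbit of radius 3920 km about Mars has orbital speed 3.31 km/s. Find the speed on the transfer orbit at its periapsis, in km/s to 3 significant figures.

From the circular-orbit relation v² = μ/r at r = 3920 km: μ = v²r = (3.31)² × 3920 = 42947.9 km³/s².
The Hohmann ellipse has a_t = (r₁ + r₂)/2 = 14460 km.
At periapsis, r = 3920 km.
Vis-viva: v = √[μ(2/r − 1/a_t)] = √[42947.9 × (2/3920 − 1/14460)] = 4.352 km/s.

v = 4.35 km/s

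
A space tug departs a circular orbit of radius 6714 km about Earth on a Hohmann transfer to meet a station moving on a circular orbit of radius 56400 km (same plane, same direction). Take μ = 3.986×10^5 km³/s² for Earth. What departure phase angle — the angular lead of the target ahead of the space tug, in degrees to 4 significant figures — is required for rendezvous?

Semi-major axis of the transfer orbit: a_t = (6714 + 56400)/2 = 31557 km.
Transfer time t = π√(a_t³/μ) = 27890 s.
Target angular speed ω₂ = √(μ/r₂³) = 4.714×10^-5 rad/s.
Angle swept by the target during transfer: ω₂·t = 1.315 rad = 75.34°.
Arrival is 180° from departure on the ellipse, so φ = 180° − 75.34° = 104.7°.

φ = 104.7°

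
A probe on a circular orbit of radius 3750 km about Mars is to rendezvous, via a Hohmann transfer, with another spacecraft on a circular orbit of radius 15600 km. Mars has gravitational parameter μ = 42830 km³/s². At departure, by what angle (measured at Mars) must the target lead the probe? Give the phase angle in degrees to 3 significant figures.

Semi-major axis of the transfer orbit: a_t = (3750 + 15600)/2 = 9675 km.
The half-period of the transfer ellipse is t = π√(a_t³/μ) = 14446.2 s.
Target angular speed ω₂ = √(μ/r₂³) = 1.06215×10^-4 rad/s.
Angle swept by the target during transfer: ω₂·t = 1.5344 rad = 87.91°.
Arrival is 180° from departure on the ellipse, so φ = 180° − 87.91° = 92.1°.

φ = 92.1°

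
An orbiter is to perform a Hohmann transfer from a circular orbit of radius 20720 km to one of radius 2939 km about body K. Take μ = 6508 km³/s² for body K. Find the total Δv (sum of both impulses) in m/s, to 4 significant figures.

Δv = 762.4 m/s

Semi-major axis of the transfer orbit: a_t = (20720 + 2939)/2 = 11829.5 km.
Circular speed at r₁: v₁ = √(μ/r₁) = √(6508/20720) = 0.5604 km/s.
Transfer-orbit speed at r₁ (v² = μ(2/r − 1/a)): v_a = √[μ(2/r₁ − 1/a_t)] = 0.2793 km/s.
First burn Δv₁ = |v_a − v₁| = 0.2811 km/s.
Circular speed at r₂: v₂ = √(μ/r₂) = 1.4881 km/s.
Transfer-orbit speed at r₂: v_p = √[μ(2/r₂ − 1/a_t)] = 1.9694 km/s.
Second burn Δv₂ = |v₂ − v_p| = 0.4813 km/s.
Δv = Δv₁ + Δv₂ = 0.2811 + 0.4813 = 0.7624 km/s.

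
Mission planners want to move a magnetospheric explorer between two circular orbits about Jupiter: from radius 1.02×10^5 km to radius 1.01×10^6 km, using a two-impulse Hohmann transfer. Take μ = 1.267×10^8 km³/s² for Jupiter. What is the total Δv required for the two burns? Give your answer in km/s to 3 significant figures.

The Hohmann ellipse has a_t = (r₁ + r₂)/2 = 5.560×10^5 km.
Circular speed at r₁: v₁ = √(μ/r₁) = √(1.267×10^8/1.020×10^5) = 35.24 km/s.
On the transfer ellipse at r₁, vis-viva equation gives v_p = √[μ(2/r₁ − 1/a_t)] = 47.50 km/s.
First burn Δv₁ = |v_p − v₁| = 12.26 km/s.
Circular speed at r₂: v₂ = √(μ/r₂) = 11.20 km/s.
Transfer-orbit speed at r₂: v_a = √[μ(2/r₂ − 1/a_t)] = 4.797 km/s.
Second burn Δv₂ = |v₂ − v_a| = 6.403 km/s.
Total Δv = Δv₁ + Δv₂ = 18.66 km/s.

Δv = 18.7 km/s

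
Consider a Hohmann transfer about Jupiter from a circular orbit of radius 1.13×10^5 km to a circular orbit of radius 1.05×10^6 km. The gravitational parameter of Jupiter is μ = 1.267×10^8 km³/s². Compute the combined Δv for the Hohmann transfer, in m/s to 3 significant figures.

Transfer-ellipse semi-major axis a_t = (r₁ + r₂)/2 = (1.130×10^5 + 1.050×10^6)/2 = 5.815×10^5 km.
At r₁ the circular-orbit speed is v₁ = √(μ/r₁) = 33.485 km/s.
On the transfer ellipse at r₁, vis-viva equation gives v_p = √[μ(2/r₁ − 1/a_t)] = 44.995 km/s.
First burn Δv₁ = |v_p − v₁| = 11.51 km/s.
At r₂, v₂ = √(μ/r₂) = 10.9848 km/s.
Transfer-orbit speed at r₂: v_a = √[μ(2/r₂ − 1/a_t)] = 4.84237 km/s.
Second burn Δv₂ = |v₂ − v_a| = 6.142 km/s.
Total Δv = Δv₁ + Δv₂ = 17.65 km/s.

Δv = 17700 m/s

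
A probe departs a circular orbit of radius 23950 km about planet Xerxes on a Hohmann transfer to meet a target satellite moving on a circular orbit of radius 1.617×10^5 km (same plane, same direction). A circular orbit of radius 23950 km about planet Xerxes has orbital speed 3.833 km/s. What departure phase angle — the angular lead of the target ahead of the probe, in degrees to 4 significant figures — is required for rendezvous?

From the circular-orbit relation v² = μ/r at r = 23950 km: μ = v²r = (3.833)² × 23950 = 3.51871×10^5 km³/s².
Semi-major axis of the transfer orbit: a_t = (23950 + 1.617×10^5)/2 = 92825 km.
The half-period of the transfer ellipse is t = π√(a_t³/μ) = 1.4978×10^5 s.
Target angular speed ω₂ = √(μ/r₂³) = 9.1228×10^-6 rad/s.
Angle swept by the target during transfer: ω₂·t = 1.3664 rad = 78.29°.
Arrival is 180° from departure on the ellipse, so φ = 180° − 78.29° = 101.7°.

φ = 101.7°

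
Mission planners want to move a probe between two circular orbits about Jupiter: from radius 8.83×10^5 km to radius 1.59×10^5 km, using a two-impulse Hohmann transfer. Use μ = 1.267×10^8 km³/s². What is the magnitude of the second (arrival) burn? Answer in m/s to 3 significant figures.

Semi-major axis of the transfer orbit: a_t = (8.830×10^5 + 1.590×10^5)/2 = 5.210×10^5 km.
On the circular orbit at r = 1.590×10^5 km, v_c = √(μ/r) = 28.2286 km/s.
Transfer-orbit speed at the same r (vis-viva, a = a_t): v_t = √[μ(2/r − 1/a_t)] = 36.7495 km/s.
Δv₂ = |v_t − v_c| = |36.7495 − 28.2286| = 8.521 km/s.

Δv₂ = 8520 m/s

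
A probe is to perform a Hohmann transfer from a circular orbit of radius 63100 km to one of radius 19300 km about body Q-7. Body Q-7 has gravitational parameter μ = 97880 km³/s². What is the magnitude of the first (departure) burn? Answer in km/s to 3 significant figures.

Δv₁ = 0.393 km/s

Semi-major axis of the transfer orbit: a_t = (63100 + 19300)/2 = 41200 km.
On the circular orbit at r = 63100 km, v_c = √(μ/r) = 1.24547 km/s.
Transfer-orbit speed at the same r (vis-viva, a = a_t): v_t = √[μ(2/r − 1/a_t)] = 0.852437 km/s.
Δv₁ = |v_t − v_c| = |0.852437 − 1.24547| = 0.3930 km/s.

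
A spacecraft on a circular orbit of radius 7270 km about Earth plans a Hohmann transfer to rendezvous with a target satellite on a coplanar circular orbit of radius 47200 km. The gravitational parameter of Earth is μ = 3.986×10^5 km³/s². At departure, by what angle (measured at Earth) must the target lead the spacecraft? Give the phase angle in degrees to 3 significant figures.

The Hohmann ellipse has a_t = (r₁ + r₂)/2 = 27235 km.
Transfer time t = π√(a_t³/μ) = 22370 s.
Target angular speed ω₂ = √(μ/r₂³) = 6.157×10^-5 rad/s.
Angle swept by the target during transfer: ω₂·t = 1.377 rad = 78.90°.
Arrival is 180° from departure on the ellipse, so φ = 180° − 78.90° = 101°.

φ = 101°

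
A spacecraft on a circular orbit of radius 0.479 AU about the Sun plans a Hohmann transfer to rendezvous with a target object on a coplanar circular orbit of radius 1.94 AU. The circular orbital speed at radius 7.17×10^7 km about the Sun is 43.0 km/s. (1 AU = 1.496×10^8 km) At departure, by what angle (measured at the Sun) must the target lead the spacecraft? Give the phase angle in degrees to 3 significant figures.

φ = 91.4°

From the circular-orbit relation v² = μ/r at r = 7.17×10^7 km: μ = v²r = (43.0)² × 7.17×10^7 = 1.32573×10^11 km³/s².
In km: r₁ = 0.479 × 1.496×10^8 = 7.16584×10^7 km; r₂ = 1.94 × 1.496×10^8 = 2.90224×10^8 km.
Transfer-ellipse semi-major axis a_t = (r₁ + r₂)/2 = (7.16584×10^7 + 2.90224×10^8)/2 = 1.809412×10^8 km.
The half-period of the transfer ellipse is t = π√(a_t³/μ) = 2.1000×10^7 s.
Target angular speed ω₂ = √(μ/r₂³) = 7.3642×10^-8 rad/s.
Angle swept by the target during transfer: ω₂·t = 1.5465 rad = 88.61°.
Arrival is 180° from departure on the ellipse, so φ = 180° − 88.61° = 91.4°.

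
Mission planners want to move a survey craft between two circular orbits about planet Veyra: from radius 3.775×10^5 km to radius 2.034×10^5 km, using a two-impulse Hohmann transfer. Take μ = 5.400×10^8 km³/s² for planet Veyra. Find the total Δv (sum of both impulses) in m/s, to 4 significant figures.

Δv = 13390 m/s

Semi-major axis of the transfer orbit: a_t = (3.775×10^5 + 2.034×10^5)/2 = 2.9045×10^5 km.
At r₁ the circular-orbit speed is v₁ = √(μ/r₁) = 37.821 km/s.
Transfer-orbit speed at r₁ (v² = μ(2/r − 1/a)): v_a = √[μ(2/r₁ − 1/a_t)] = 31.650 km/s.
First burn Δv₁ = |v_a − v₁| = 6.171 km/s.
At r₂, v₂ = √(μ/r₂) = 51.525 km/s.
Transfer-orbit speed at r₂: v_p = √[μ(2/r₂ − 1/a_t)] = 58.741 km/s.
Second burn Δv₂ = |v₂ − v_p| = 7.216 km/s.
Total Δv = Δv₁ + Δv₂ = 13.39 km/s.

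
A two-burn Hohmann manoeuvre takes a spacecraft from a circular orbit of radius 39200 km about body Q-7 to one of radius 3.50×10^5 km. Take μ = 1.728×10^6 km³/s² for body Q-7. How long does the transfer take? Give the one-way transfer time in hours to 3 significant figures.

t = 57.0 hours

Transfer-ellipse semi-major axis a_t = (r₁ + r₂)/2 = (39200 + 3.500×10^5)/2 = 1.946×10^5 km.
Transfer time t = π√(a_t³/μ) = π√((1.946×10^5)³ / 1.728×10^6) = 2.052×10^5 s.
Converting: 2.052×10^5 s ÷ 3600 s/hour = 57.0 hours.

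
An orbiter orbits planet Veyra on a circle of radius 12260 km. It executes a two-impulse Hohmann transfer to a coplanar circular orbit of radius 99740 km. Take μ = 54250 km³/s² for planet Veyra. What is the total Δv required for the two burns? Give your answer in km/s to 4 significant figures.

Δv = 1.096 km/s

Semi-major axis of the transfer orbit: a_t = (12260 + 99740)/2 = 56000 km.
Circular speed at r₁: v₁ = √(μ/r₁) = √(54250/12260) = 2.10356 km/s.
Transfer-orbit speed at r₁ (v² = μ(2/r − 1/a)): v_p = √[μ(2/r₁ − 1/a_t)] = 2.80734 km/s.
First burn Δv₁ = |v_p − v₁| = 0.7038 km/s.
At r₂, v₂ = √(μ/r₂) = 0.7375 km/s.
Transfer-orbit speed at r₂: v_a = √[μ(2/r₂ − 1/a_t)] = 0.3451 km/s.
Second burn Δv₂ = |v₂ − v_a| = 0.3924 km/s.
Δv = Δv₁ + Δv₂ = 0.7038 + 0.3924 = 1.096 km/s.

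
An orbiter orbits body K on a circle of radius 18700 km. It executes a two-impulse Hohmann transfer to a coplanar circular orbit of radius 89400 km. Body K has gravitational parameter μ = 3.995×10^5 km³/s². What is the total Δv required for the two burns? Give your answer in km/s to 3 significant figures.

Δv = 2.19 km/s

The Hohmann ellipse has a_t = (r₁ + r₂)/2 = 54050 km.
At r₁ the circular-orbit speed is v₁ = √(μ/r₁) = 4.6221 km/s.
Transfer-orbit speed at r₁ (vis-viva): v_p = √[μ(2/r₁ − 1/a_t)] = 5.9444 km/s.
First burn Δv₁ = |v_p − v₁| = 1.3223 km/s.
Circular speed at r₂: v₂ = √(μ/r₂) = 2.113925 km/s.
Transfer-orbit speed at r₂: v_a = √[μ(2/r₂ − 1/a_t)] = 1.243405 km/s.
Second burn Δv₂ = |v₂ − v_a| = 0.87052 km/s.
Δv = Δv₁ + Δv₂ = 1.3223 + 0.87052 = 2.193 km/s.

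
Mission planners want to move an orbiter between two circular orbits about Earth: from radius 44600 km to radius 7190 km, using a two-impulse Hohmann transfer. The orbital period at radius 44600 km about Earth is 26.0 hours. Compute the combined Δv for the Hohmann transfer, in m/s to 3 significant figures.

Δv = 3750 m/s

From Kepler's third law T² = 4π²r³/μ at r = 44600 km, T = 26.0 hours = 26.0 × 3600 s = 93600 s: μ = 4π²r³/T² = 3.99772×10^5 km³/s².
Semi-major axis of the transfer orbit: a_t = (44600 + 7190)/2 = 25895 km.
Circular speed at r₁: v₁ = √(μ/r₁) = √(3.99772×10^5/44600) = 2.9939 km/s.
On the transfer ellipse at r₁, vis-viva gives v_a = √[μ(2/r₁ − 1/a_t)] = 1.5776 km/s.
First burn Δv₁ = |v_a − v₁| = 1.4163 km/s.
At r₂, v₂ = √(μ/r₂) = 7.4566 km/s.
Transfer-orbit speed at r₂: v_p = √[μ(2/r₂ − 1/a_t)] = 9.7859 km/s.
Second burn Δv₂ = |v₂ − v_p| = 2.3293 km/s.
Δv = Δv₁ + Δv₂ = 1.4163 + 2.3293 = 3.746 km/s.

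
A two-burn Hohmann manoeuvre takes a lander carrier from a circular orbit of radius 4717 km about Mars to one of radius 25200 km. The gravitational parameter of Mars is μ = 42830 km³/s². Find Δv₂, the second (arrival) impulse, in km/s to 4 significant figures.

The Hohmann ellipse has a_t = (r₁ + r₂)/2 = 14958.5 km.
Circular speed at r = 25200 km: v_c = √(μ/r) = 1.3037 km/s.
Vis-viva on the transfer ellipse at r = 25200 km gives v_t = √[μ(2/r − 1/a_t)] = 0.73209 km/s.
Δv₂ = |v_t − v_c| = |0.73209 − 1.3037| = 0.5716 km/s.

Δv₂ = 0.5716 km/s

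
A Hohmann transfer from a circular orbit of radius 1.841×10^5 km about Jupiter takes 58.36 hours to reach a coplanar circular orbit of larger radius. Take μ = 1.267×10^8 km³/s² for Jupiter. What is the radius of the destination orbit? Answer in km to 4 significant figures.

Transfer time t = 58.36 hours = 2.10096×10^5 s, and t = π√(a_t³/μ).
So a_t = (μ t²/π²)^(1/3) = (1.267×10^8 × (2.10096×10^5)² / π²)^(1/3) = 8.2751×10^5 km.
Since a_t = (r₁ + r₂)/2, r₂ = 2a_t − r₁ = 2×8.2751×10^5 − 1.841×10^5 = 1.47092×10^6 km.

r₂ = 1.471×10^6 km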